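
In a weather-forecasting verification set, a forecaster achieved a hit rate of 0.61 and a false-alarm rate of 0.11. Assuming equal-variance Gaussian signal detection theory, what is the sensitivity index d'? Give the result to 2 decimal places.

d' = 1.51

z(H) = 0.279
z(FA) = -1.227
d' = z(H) − z(FA) = 0.279 − (-1.227) = 1.506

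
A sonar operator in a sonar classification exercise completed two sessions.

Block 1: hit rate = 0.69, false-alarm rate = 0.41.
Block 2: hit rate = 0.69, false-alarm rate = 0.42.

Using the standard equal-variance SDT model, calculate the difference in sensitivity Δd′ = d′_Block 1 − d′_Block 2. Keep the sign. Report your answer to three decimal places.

Δd′ = 0.026

Block 1: z(0.69) = 0.4959, z(0.41) = -0.2275, d' = 0.7234
Block 2: z(0.69) = 0.4959, z(0.42) = -0.2019, d' = 0.6978
Δd' = d'_Block 1 − d'_Block 2 = 0.7234 − 0.6978 = 0.0256
Block 1 has the higher sensitivity.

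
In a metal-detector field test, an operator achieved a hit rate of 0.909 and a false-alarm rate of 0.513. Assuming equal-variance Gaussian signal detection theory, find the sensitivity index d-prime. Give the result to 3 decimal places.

d-prime = 1.302

z(H) = 1.3346
z(FA) = 0.0326
d' = z(H) − z(FA) = 1.3346 − 0.0326 = 1.3020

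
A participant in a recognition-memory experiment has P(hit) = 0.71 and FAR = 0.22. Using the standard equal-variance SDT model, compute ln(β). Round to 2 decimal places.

Φ⁻¹(0.71) = 0.553, Φ⁻¹(0.22) = -0.772
ln β = −½·[z(H)² − z(FA)²] = −0.5 × (0.306 − 0.596) = 0.145

ln β = 0.15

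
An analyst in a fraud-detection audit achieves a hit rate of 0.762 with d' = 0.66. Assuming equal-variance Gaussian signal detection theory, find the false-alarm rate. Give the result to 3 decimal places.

false-alarm rate = 0.521

z(hit rate) = z(0.762) = 0.7128
z(FA) = z(H) − d' = 0.7128 − 0.66 = 0.0528
false-alarm rate = Φ(0.0528) = 0.5211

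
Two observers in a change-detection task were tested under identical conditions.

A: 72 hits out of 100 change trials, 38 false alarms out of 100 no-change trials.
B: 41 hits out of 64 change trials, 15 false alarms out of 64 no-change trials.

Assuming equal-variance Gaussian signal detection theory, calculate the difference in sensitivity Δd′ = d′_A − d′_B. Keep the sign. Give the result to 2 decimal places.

Δd′ = -0.20

A: z(0.7200) = 0.583, z(0.3800) = -0.305, d' = 0.888
B: z(0.6406) = 0.360, z(0.2344) = -0.724, d' = 1.084
Δd' = d'_A − d'_B = 0.888 − 1.084 = -0.196
B has the higher sensitivity.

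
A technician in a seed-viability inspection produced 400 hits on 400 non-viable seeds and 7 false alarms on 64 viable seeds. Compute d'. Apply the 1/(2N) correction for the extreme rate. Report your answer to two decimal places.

d' = 4.25

The hit rate is 400/400 = 1, so apply the 1/(2N) correction: H → 1 − 1/(2·400) = 0.99875.
z(H) = z(0.99875) = 3.023
z(FA) = z(0.10938) = -1.230
d' = 3.023 − (-1.230) = 4.253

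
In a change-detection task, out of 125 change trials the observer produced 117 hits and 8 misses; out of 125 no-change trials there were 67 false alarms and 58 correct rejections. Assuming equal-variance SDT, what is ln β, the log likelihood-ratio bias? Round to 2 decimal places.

H = 117/125 = 0.9360
FA = 67/125 = 0.5360
z(H) = 1.522
z(FA) = 0.090
ln β = −½·[z(H)² − z(FA)²] = −0.5 × (2.316 − 0.008) = -1.154

ln β = -1.15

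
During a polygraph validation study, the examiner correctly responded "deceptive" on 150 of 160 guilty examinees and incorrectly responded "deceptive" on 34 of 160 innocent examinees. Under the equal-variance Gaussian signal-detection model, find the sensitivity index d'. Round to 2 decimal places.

d' = 2.33

H = 150/160 = 0.9375
FA = 34/160 = 0.2125
z(0.9375) = 1.534, z(0.2125) = -0.798
d' = z(H) − z(FA) = 1.534 − (-0.798) = 2.332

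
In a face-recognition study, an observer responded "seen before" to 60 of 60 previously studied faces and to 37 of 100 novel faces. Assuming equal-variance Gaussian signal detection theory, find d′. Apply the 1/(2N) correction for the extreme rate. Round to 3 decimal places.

The hit rate is 60/60 = 1, so apply the 1/(2N) correction: H → 1 − 1/(2·60) = 0.99167.
z(H) = z(0.99167) = 2.3941
z(FA) = z(0.37000) = -0.3319
d' = 2.3941 − (-0.3319) = 2.7260

d′ = 2.726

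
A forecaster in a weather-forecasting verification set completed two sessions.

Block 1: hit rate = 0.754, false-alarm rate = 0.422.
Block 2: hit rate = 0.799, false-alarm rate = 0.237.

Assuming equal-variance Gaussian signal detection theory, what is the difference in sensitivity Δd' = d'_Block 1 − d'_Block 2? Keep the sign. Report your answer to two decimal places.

Δd' = -0.67

Block 1: z(0.754) = 0.687, z(0.422) = -0.197, d' = 0.884
Block 2: z(0.799) = 0.838, z(0.237) = -0.716, d' = 1.554
Δd' = d'_Block 1 − d'_Block 2 = 0.884 − 1.554 = -0.670
Block 2 has the higher sensitivity.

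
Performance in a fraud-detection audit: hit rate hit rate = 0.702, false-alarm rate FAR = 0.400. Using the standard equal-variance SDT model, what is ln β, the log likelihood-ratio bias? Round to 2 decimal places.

z(H) = 0.530
z(FA) = -0.253
ln β = −½·[z(H)² − z(FA)²] = −0.5 × (0.281 − 0.064) = -0.1085

ln β = -0.11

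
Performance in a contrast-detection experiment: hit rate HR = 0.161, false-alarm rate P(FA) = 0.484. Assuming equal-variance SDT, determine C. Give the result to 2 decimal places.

C = 0.52

z(H) = -0.990
z(FA) = -0.040
c = −½·[z(H) + z(FA)] = −0.5 × (-0.990 + (-0.040)) = 0.515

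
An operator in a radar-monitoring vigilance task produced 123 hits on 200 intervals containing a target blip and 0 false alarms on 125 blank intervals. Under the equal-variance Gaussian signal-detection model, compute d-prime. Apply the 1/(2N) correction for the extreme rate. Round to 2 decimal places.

The false-alarm rate is 0/125 = 0, so apply the 1/(2N) correction: FA → 1/(2·125) = 0.00400.
z(H) = z(0.61500) = 0.292
z(FA) = z(0.00400) = -2.652
d' = 0.292 − (-2.652) = 2.944

d-prime = 2.94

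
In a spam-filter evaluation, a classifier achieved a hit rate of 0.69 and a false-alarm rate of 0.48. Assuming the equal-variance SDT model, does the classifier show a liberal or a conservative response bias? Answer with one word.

liberal

z(H) = 0.496, z(FA) = -0.050
c = −½·(z(H) + z(FA)) = -0.223
c < 0 → liberal criterion (biased toward responding “yes”).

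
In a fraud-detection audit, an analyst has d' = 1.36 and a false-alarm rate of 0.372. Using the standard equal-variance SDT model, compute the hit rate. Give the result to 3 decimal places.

hit rate = 0.849

z(false-alarm rate) = z(0.372) = -0.3266
z(H) = z(FA) + d' = -0.3266 + 1.36 = 1.0334
hit rate = Φ(1.0334) = 0.8493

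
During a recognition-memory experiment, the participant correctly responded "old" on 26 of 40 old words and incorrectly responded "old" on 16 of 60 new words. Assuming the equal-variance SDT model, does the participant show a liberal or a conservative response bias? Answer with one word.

conservative

z(H) = 0.385, z(FA) = -0.623
c = −½·(z(H) + z(FA)) = 0.119
c > 0 → conservative criterion (biased toward responding “no”).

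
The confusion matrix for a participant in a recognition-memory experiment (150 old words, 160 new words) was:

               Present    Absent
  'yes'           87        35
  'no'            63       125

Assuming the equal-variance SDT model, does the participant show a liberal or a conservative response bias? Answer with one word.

z(H) = 0.202, z(FA) = -0.776
c = −½·(z(H) + z(FA)) = 0.287
c > 0 → conservative criterion (biased toward responding “no”).

conservative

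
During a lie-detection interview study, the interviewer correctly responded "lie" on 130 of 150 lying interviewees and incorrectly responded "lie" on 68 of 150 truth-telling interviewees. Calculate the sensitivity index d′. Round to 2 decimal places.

H = 130/150 = 0.8667
FA = 68/150 = 0.4533
Φ⁻¹(H) = 1.111
Φ⁻¹(FA) = -0.117
d' = z(H) − z(FA) = 1.111 − (-0.117) = 1.228

d′ = 1.23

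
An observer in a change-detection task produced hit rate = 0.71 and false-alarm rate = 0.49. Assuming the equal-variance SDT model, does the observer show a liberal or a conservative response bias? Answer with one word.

z(H) = 0.553, z(FA) = -0.025
c = −½·(z(H) + z(FA)) = -0.264
c < 0 → liberal criterion (biased toward responding “yes”).

liberal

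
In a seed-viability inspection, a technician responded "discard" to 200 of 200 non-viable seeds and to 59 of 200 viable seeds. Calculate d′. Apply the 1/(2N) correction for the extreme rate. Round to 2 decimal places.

The hit rate is 200/200 = 1, so apply the 1/(2N) correction: H → 1 − 1/(2·200) = 0.99750.
z(H) = z(0.99750) = 2.807
z(FA) = z(0.29500) = -0.539
d' = 2.807 − (-0.539) = 3.346

d′ = 3.35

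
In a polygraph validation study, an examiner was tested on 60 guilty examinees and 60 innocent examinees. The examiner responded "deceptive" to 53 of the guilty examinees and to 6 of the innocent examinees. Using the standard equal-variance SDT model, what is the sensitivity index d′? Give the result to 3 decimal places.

H = 53/60 = 0.8833
FA = 6/60 = 0.1000
z(H) = 1.1916
z(FA) = -1.2816
d' = z(H) − z(FA) = 1.1916 − (-1.2816) = 2.4732

d′ = 2.473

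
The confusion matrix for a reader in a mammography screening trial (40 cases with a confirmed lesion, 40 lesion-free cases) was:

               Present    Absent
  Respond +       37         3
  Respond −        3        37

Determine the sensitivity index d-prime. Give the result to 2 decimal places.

d-prime = 2.88

H = 37/40 = 0.9250
FA = 3/40 = 0.0750
z(H) = z(0.9250) = 1.440
z(FA) = z(0.0750) = -1.440
d' = z(H) − z(FA) = 1.440 − (-1.440) = 2.880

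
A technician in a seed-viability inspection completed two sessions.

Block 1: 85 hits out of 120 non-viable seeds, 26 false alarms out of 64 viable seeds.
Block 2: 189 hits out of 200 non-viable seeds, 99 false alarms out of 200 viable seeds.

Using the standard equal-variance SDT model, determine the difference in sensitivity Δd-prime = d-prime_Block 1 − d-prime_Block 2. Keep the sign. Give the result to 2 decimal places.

Block 1: z(0.7083) = 0.548, z(0.4062) = -0.237, d' = 0.785
Block 2: z(0.9450) = 1.598, z(0.4950) = -0.013, d' = 1.611
Δd' = d'_Block 1 − d'_Block 2 = 0.785 − 1.611 = -0.826
Block 2 has the higher sensitivity.

Δd-prime = -0.83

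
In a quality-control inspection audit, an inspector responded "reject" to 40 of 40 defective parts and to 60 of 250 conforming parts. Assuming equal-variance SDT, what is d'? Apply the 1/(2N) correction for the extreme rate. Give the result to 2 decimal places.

The hit rate is 40/40 = 1, so apply the 1/(2N) correction: H → 1 − 1/(2·40) = 0.98750.
z(H) = z(0.98750) = 2.241
z(FA) = z(0.24000) = -0.706
d' = 2.241 − (-0.706) = 2.947

d' = 2.95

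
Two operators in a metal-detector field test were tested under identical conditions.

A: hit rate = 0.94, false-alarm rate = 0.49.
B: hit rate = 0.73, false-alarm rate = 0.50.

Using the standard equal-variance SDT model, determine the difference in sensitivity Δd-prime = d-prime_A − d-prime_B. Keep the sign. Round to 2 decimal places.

A: z(0.94) = 1.555, z(0.49) = -0.025, d' = 1.580
B: z(0.73) = 0.613, z(0.50) = 0.000, d' = 0.613
Δd' = d'_A − d'_B = 1.580 − 0.613 = 0.967
A has the higher sensitivity.

Δd-prime = 0.97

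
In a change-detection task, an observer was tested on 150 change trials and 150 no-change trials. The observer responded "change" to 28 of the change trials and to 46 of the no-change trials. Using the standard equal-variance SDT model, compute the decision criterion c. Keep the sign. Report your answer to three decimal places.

H = 28/150 = 0.1867
FA = 46/150 = 0.3067
z(H) = -0.8901
z(FA) = -0.5052
c = −½·[z(H) + z(FA)] = −0.5 × (-0.8901 + (-0.5052)) = 0.69765
c > 0: the observer has a conservative response bias.

c = 0.698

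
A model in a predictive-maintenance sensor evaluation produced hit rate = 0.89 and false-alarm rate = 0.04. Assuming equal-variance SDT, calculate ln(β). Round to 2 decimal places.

z(H) = z(0.89) = 1.227
z(FA) = z(0.04) = -1.751
ln β = −½·[z(H)² − z(FA)²] = −0.5 × (1.506 − 3.066) = 0.780

ln β = 0.78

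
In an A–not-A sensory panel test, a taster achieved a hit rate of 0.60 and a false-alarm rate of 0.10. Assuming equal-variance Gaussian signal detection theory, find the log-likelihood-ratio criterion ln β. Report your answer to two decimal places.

ln β = 0.79

Φ⁻¹(H) = Φ⁻¹(0.60) = 0.253
Φ⁻¹(FA) = Φ⁻¹(0.10) = -1.282
ln β = −½·[z(H)² − z(FA)²] = −0.5 × (0.064 − 1.644) = 0.790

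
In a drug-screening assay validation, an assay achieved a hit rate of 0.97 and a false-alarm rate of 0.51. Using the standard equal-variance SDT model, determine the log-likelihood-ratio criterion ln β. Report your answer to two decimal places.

z(H) = 1.881
z(FA) = 0.025
ln β = −½·[z(H)² − z(FA)²] = −0.5 × (3.538 − 0.001) = -1.7685

ln β = -1.77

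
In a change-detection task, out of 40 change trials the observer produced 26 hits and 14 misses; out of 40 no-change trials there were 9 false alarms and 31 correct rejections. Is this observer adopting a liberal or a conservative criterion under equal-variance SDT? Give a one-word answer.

z(H) = 0.385, z(FA) = -0.755
c = −½·(z(H) + z(FA)) = 0.185
c > 0 → conservative criterion (biased toward responding “no”).

conservative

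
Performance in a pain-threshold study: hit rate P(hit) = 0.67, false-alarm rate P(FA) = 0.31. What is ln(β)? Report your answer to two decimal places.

z(H) = z(0.67) = 0.440
z(FA) = z(0.31) = -0.496
ln β = −½·[z(H)² − z(FA)²] = −0.5 × (0.194 − 0.246) = 0.026

ln β = 0.03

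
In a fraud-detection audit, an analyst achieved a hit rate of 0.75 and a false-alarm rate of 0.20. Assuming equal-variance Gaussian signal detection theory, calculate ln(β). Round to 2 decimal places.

Φ⁻¹(H) = 0.674
Φ⁻¹(FA) = -0.842
ln β = −½·[z(H)² − z(FA)²] = −0.5 × (0.454 − 0.709) = 0.1275

ln β = 0.13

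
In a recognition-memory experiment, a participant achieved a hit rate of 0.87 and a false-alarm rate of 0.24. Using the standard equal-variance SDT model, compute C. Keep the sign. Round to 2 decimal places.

z(H) = z(0.87) = 1.126
z(FA) = z(0.24) = -0.706
c = −½·[z(H) + z(FA)] = −0.5 × (1.126 + (-0.706)) = -0.210
c < 0: the participant has a liberal response bias.

C = -0.21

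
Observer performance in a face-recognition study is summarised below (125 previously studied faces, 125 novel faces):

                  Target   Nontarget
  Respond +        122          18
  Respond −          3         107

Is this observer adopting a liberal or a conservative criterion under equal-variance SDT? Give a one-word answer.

z(H) = 1.977, z(FA) = -1.063
c = −½·(z(H) + z(FA)) = -0.457
c < 0 → liberal criterion (biased toward responding “yes”).

liberal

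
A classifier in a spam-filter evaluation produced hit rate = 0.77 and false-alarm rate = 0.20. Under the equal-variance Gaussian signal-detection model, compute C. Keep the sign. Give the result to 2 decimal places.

Φ⁻¹(0.77) = 0.739, Φ⁻¹(0.20) = -0.842
c = −½·[z(H) + z(FA)] = −0.5 × (0.739 + (-0.842)) = 0.0515

C = 0.05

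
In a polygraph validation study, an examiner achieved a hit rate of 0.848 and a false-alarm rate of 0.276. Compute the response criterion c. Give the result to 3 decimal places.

c = -0.217

z(H) = z(0.848) = 1.0279
z(FA) = z(0.276) = -0.5948
c = −½·[z(H) + z(FA)] = −0.5 × (1.0279 + (-0.5948)) = -0.21655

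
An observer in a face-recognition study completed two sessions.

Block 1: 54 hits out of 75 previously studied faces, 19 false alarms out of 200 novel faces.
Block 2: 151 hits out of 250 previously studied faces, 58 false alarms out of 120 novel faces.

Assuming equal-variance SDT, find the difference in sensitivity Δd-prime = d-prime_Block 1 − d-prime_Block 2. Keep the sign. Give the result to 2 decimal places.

Block 1: z(0.7200) = 0.583, z(0.0950) = -1.311, d' = 1.894
Block 2: z(0.6040) = 0.264, z(0.4833) = -0.042, d' = 0.306
Δd' = d'_Block 1 − d'_Block 2 = 1.894 − 0.306 = 1.588
Block 1 has the higher sensitivity.

Δd-prime = 1.59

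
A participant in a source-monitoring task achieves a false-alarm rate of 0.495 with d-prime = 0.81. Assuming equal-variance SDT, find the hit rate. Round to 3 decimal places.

z(false-alarm rate) = z(0.495) = -0.0125
z(H) = z(FA) + d' = -0.0125 + 0.81 = 0.7975
hit rate = Φ(0.7975) = 0.7874

hit rate = 0.787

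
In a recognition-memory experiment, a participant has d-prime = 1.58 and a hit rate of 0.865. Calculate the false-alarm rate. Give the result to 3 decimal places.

z(hit rate) = z(0.865) = 1.1031
z(FA) = z(H) − d' = 1.1031 − 1.58 = -0.4769
false-alarm rate = Φ(-0.4769) = 0.3167

false-alarm rate = 0.317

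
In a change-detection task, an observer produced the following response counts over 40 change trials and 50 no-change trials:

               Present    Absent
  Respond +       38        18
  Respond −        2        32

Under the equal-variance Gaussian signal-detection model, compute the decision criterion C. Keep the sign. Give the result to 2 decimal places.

H = 38/40 = 0.9500
FA = 18/50 = 0.3600
Φ⁻¹(0.9500) = 1.645, Φ⁻¹(0.3600) = -0.358
c = −½·[z(H) + z(FA)] = −0.5 × (1.645 + (-0.358)) = -0.6435
c < 0: the observer has a liberal response bias.

C = -0.64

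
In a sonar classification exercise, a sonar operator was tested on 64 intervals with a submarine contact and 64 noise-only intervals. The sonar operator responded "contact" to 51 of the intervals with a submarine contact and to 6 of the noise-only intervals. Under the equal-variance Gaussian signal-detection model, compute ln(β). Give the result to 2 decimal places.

ln β = 0.52

H = 51/64 = 0.7969
FA = 6/64 = 0.0938
Φ⁻¹(0.7969) = 0.831, Φ⁻¹(0.0938) = -1.318
ln β = −½·[z(H)² − z(FA)²] = −0.5 × (0.691 − 1.737) = 0.523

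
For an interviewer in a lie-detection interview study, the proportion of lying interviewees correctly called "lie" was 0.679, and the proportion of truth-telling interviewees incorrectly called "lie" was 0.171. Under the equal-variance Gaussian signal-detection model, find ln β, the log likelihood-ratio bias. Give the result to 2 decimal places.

ln β = 0.34

z(H) = 0.465
z(FA) = -0.950
ln β = −½·[z(H)² − z(FA)²] = −0.5 × (0.216 − 0.903) = 0.3435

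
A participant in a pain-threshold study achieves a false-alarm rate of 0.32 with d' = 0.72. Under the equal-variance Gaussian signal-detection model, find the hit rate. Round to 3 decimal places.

z(false-alarm rate) = z(0.32) = -0.4677
z(H) = z(FA) + d' = -0.4677 + 0.72 = 0.2523
hit rate = Φ(0.2523) = 0.5996

hit rate = 0.600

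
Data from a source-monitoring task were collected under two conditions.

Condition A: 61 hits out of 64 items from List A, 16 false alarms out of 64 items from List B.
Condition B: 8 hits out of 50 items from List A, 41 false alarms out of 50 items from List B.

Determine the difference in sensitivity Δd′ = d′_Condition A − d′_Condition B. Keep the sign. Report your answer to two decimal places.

Δd′ = 4.26

Condition A: z(0.9531) = 1.676, z(0.2500) = -0.674, d' = 2.350
Condition B: z(0.1600) = -0.994, z(0.8200) = 0.915, d' = -1.909
Δd' = d'_Condition A − d'_Condition B = 2.350 − (-1.909) = 4.259
Condition A has the higher sensitivity.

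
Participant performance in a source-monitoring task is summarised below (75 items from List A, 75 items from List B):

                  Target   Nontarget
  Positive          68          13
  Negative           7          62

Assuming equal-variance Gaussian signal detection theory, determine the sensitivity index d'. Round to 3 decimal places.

d' = 2.262

H = 68/75 = 0.9067
FA = 13/75 = 0.1733
z(0.9067) = 1.3207, z(0.1733) = -0.9412
d' = z(H) − z(FA) = 1.3207 − (-0.9412) = 2.2619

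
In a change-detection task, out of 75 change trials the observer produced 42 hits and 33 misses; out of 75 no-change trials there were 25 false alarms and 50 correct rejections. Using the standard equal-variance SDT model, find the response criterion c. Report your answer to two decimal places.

H = 42/75 = 0.5600
FA = 25/75 = 0.3333
z(0.5600) = 0.151, z(0.3333) = -0.431
c = −½·[z(H) + z(FA)] = −0.5 × (0.151 + (-0.431)) = 0.140
c > 0: the observer has a conservative response bias.

c = 0.14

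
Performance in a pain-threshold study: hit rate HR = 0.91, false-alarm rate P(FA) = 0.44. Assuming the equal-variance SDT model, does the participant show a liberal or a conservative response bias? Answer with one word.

z(H) = 1.341, z(FA) = -0.151
c = −½·(z(H) + z(FA)) = -0.595
c < 0 → liberal criterion (biased toward responding “yes”).

liberal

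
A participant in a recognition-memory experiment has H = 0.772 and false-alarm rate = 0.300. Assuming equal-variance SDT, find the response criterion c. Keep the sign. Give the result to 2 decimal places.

z(0.772) = 0.7454, z(0.300) = -0.5244
c = −½·[z(H) + z(FA)] = −0.5 × (0.7454 + (-0.5244)) = -0.1105

c = -0.11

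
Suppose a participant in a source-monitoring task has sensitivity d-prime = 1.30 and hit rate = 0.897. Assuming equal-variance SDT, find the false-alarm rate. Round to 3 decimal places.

z(hit rate) = z(0.897) = 1.2646
z(FA) = z(H) − d' = 1.2646 − 1.30 = -0.0354
false-alarm rate = Φ(-0.0354) = 0.4859

false-alarm rate = 0.486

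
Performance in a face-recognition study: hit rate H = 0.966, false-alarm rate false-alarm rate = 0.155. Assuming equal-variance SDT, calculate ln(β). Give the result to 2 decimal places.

ln β = -1.15

Φ⁻¹(H) = Φ⁻¹(0.966) = 1.825
Φ⁻¹(FA) = Φ⁻¹(0.155) = -1.015
ln β = −½·[z(H)² − z(FA)²] = −0.5 × (3.331 − 1.030) = -1.1505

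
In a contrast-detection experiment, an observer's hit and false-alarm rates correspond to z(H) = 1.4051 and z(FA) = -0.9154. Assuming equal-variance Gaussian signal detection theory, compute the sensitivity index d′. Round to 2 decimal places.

d′ = 2.32

d' = z(H) − z(FA) = 1.4051 − (-0.9154) = 2.3205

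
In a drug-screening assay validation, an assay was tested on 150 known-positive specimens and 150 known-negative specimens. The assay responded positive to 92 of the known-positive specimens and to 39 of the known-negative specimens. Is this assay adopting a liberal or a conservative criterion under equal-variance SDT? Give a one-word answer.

z(H) = 0.288, z(FA) = -0.643
c = −½·(z(H) + z(FA)) = 0.1775
c > 0 → conservative criterion (biased toward responding “no”).

conservative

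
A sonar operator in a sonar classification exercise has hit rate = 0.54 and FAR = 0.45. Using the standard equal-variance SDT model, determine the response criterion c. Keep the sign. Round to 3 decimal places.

c = 0.013

z(H) = z(0.54) = 0.1004
z(FA) = z(0.45) = -0.1257
c = −½·[z(H) + z(FA)] = −0.5 × (0.1004 + (-0.1257)) = 0.01265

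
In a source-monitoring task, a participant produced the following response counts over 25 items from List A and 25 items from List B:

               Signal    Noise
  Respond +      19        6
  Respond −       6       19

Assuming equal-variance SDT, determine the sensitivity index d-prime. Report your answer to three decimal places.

H = 19/25 = 0.7600
FA = 6/25 = 0.2400
Φ⁻¹(H) = 0.7063
Φ⁻¹(FA) = -0.7063
d' = z(H) − z(FA) = 0.7063 − (-0.7063) = 1.4126

d-prime = 1.413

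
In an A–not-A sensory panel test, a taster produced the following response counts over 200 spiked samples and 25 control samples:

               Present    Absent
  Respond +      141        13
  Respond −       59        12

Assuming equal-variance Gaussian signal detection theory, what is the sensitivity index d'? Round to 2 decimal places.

H = 141/200 = 0.7050
FA = 13/25 = 0.5200
z(H) = z(0.7050) = 0.5388
z(FA) = z(0.5200) = 0.0502
d' = z(H) − z(FA) = 0.5388 − 0.0502 = 0.4886

d' = 0.49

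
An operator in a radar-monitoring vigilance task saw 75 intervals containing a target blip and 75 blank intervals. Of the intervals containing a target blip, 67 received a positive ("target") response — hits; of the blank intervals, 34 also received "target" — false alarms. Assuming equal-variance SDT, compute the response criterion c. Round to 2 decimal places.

H = 67/75 = 0.8933
FA = 34/75 = 0.4533
z(H) = z(0.8933) = 1.244
z(FA) = z(0.4533) = -0.117
c = −½·[z(H) + z(FA)] = −0.5 × (1.244 + (-0.117)) = -0.5635
c < 0: the operator has a liberal response bias.

c = -0.56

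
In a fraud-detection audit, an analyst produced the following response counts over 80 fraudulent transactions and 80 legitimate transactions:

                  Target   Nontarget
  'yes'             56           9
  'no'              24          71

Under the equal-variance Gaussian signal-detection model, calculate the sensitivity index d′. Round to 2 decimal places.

d′ = 1.74

H = 56/80 = 0.7000
FA = 9/80 = 0.1125
z(H) = 0.5244
z(FA) = -1.2133
d' = z(H) − z(FA) = 0.5244 − (-1.2133) = 1.7377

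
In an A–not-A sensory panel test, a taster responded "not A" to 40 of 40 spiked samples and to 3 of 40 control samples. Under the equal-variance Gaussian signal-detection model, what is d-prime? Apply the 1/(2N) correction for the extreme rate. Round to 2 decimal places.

d-prime = 3.68

The hit rate is 40/40 = 1, so apply the 1/(2N) correction: H → 1 − 1/(2·40) = 0.98750.
z(H) = z(0.98750) = 2.241
z(FA) = z(0.07500) = -1.440
d' = 2.241 − (-1.440) = 3.681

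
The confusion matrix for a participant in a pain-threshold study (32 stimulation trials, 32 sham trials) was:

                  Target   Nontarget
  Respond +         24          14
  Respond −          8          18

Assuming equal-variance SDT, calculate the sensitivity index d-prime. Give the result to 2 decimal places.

d-prime = 0.83

H = 24/32 = 0.7500
FA = 14/32 = 0.4375
z(H) = z(0.7500) = 0.6745
z(FA) = z(0.4375) = -0.1573
d' = z(H) − z(FA) = 0.6745 − (-0.1573) = 0.8318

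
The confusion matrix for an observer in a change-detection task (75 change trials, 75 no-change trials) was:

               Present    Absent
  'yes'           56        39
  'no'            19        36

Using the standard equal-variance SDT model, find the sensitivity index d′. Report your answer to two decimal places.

d′ = 0.61

H = 56/75 = 0.7467
FA = 39/75 = 0.5200
Φ⁻¹(H) = 0.6641
Φ⁻¹(FA) = 0.0502
d' = z(H) − z(FA) = 0.6641 − 0.0502 = 0.6139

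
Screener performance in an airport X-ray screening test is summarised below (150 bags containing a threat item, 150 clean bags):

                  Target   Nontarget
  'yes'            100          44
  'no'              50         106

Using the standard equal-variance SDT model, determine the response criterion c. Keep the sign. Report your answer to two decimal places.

c = 0.06

H = 100/150 = 0.6667
FA = 44/150 = 0.2933
z(H) = 0.431
z(FA) = -0.544
c = −½·[z(H) + z(FA)] = −0.5 × (0.431 + (-0.544)) = 0.0565
c > 0: the screener has a conservative response bias.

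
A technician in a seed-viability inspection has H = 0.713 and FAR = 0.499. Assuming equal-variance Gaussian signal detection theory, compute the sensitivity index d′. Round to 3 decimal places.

Φ⁻¹(H) = Φ⁻¹(0.713) = 0.5622
Φ⁻¹(FA) = Φ⁻¹(0.499) = -0.0025
d' = z(H) − z(FA) = 0.5622 − (-0.0025) = 0.5647

d′ = 0.565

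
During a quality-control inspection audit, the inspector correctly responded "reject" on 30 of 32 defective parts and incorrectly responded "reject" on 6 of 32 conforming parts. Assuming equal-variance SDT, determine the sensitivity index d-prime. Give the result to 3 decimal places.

d-prime = 2.421

H = 30/32 = 0.9375
FA = 6/32 = 0.1875
z(H) = z(0.9375) = 1.5341
z(FA) = z(0.1875) = -0.8871
d' = z(H) − z(FA) = 1.5341 − (-0.8871) = 2.4212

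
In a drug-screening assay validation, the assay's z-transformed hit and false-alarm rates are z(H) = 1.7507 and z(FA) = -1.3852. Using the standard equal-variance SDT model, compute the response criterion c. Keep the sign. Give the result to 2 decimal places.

c = -0.18

c = −½·[z(H) + z(FA)] = −½·(1.7507 + (-1.3852)) = -0.18275
c < 0: the assay has a liberal response bias.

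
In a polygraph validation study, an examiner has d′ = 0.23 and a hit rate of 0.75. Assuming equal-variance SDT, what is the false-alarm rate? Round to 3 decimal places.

z(hit rate) = z(0.75) = 0.6745
z(FA) = z(H) − d' = 0.6745 − 0.23 = 0.4445
false-alarm rate = Φ(0.4445) = 0.6717

false-alarm rate = 0.672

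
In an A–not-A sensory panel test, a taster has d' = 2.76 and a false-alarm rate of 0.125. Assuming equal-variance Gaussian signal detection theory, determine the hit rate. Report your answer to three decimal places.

hit rate = 0.946

z(false-alarm rate) = z(0.125) = -1.1503
z(H) = z(FA) + d' = -1.1503 + 2.76 = 1.6097
hit rate = Φ(1.6097) = 0.9463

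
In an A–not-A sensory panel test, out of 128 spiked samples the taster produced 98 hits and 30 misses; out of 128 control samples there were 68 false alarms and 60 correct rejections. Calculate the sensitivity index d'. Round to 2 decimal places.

H = 98/128 = 0.7656
FA = 68/128 = 0.5312
z(0.7656) = 0.724, z(0.5312) = 0.078
d' = z(H) − z(FA) = 0.724 − 0.078 = 0.646

d' = 0.65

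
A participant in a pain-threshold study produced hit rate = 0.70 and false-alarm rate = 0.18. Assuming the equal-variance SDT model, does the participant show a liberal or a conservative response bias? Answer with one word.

z(H) = 0.524, z(FA) = -0.915
c = −½·(z(H) + z(FA)) = 0.1955
c > 0 → conservative criterion (biased toward responding “no”).

conservative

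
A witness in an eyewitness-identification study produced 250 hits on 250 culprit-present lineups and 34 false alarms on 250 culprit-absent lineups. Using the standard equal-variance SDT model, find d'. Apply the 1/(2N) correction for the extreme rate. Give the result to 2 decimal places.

d' = 3.98

The hit rate is 250/250 = 1, so apply the 1/(2N) correction: H → 1 − 1/(2·250) = 0.99800.
z(H) = z(0.99800) = 2.878
z(FA) = z(0.13600) = -1.098
d' = 2.878 − (-1.098) = 3.976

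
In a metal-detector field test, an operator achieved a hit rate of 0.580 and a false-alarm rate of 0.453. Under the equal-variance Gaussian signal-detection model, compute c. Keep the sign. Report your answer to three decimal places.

c = -0.042

z(H) = z(0.580) = 0.2019
z(FA) = z(0.453) = -0.1181
c = −½·[z(H) + z(FA)] = −0.5 × (0.2019 + (-0.1181)) = -0.0419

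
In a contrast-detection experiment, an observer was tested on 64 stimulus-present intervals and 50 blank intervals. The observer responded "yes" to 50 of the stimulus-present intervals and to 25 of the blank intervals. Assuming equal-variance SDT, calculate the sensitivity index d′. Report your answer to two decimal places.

H = 50/64 = 0.7812
FA = 25/50 = 0.5000
z(0.7812) = 0.7763, z(0.5000) = 0.0000
d' = z(H) − z(FA) = 0.7763 − 0.0000 = 0.7763

d′ = 0.78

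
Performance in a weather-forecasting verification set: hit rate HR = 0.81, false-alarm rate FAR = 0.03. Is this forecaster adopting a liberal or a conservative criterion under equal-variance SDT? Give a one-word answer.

conservative

z(H) = 0.878, z(FA) = -1.881
c = −½·(z(H) + z(FA)) = 0.5015
c > 0 → conservative criterion (biased toward responding “no”).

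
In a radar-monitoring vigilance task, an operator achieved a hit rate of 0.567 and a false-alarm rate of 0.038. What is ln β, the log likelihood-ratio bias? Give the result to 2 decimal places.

ln β = 1.56

Φ⁻¹(0.567) = 0.169, Φ⁻¹(0.038) = -1.774
ln β = −½·[z(H)² − z(FA)²] = −0.5 × (0.029 − 3.147) = 1.559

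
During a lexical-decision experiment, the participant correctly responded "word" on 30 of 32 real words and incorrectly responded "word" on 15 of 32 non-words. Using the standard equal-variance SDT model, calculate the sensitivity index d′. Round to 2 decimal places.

d′ = 1.61

H = 30/32 = 0.9375
FA = 15/32 = 0.4688
z(H) = 1.5341
z(FA) = -0.0783
d' = z(H) − z(FA) = 1.5341 − (-0.0783) = 1.6124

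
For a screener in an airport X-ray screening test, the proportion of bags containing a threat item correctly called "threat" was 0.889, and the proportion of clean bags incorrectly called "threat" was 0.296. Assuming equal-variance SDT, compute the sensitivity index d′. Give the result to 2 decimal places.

Φ⁻¹(H) = 1.2212
Φ⁻¹(FA) = -0.5359
d' = z(H) − z(FA) = 1.2212 − (-0.5359) = 1.7571

d′ = 1.76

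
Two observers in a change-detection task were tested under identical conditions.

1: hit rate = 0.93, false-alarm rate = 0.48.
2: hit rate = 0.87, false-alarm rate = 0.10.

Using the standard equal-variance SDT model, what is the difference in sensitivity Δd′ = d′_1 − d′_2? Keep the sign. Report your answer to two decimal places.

Δd′ = -0.88

1: z(0.93) = 1.476, z(0.48) = -0.050, d' = 1.526
2: z(0.87) = 1.126, z(0.10) = -1.282, d' = 2.408
Δd' = d'_1 − d'_2 = 1.526 − 2.408 = -0.882
2 has the higher sensitivity.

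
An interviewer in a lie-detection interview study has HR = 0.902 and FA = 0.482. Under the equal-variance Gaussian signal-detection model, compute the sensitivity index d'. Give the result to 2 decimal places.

Φ⁻¹(0.902) = 1.2930, Φ⁻¹(0.482) = -0.0451
d' = z(H) − z(FA) = 1.2930 − (-0.0451) = 1.3381

d' = 1.34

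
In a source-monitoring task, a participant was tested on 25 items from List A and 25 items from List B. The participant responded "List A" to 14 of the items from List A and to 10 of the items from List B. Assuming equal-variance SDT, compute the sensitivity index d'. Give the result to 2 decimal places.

H = 14/25 = 0.5600
FA = 10/25 = 0.4000
z(0.5600) = 0.151, z(0.4000) = -0.253
d' = z(H) − z(FA) = 0.151 − (-0.253) = 0.404

d' = 0.40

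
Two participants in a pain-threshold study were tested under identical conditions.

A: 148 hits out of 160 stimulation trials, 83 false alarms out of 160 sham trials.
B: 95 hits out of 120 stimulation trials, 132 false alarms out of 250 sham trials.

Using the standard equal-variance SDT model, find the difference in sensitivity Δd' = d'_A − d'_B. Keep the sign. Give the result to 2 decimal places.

A: z(0.9250) = 1.440, z(0.5188) = 0.047, d' = 1.393
B: z(0.7917) = 0.812, z(0.5280) = 0.070, d' = 0.742
Δd' = d'_A − d'_B = 1.393 − 0.742 = 0.651
A has the higher sensitivity.

Δd' = 0.65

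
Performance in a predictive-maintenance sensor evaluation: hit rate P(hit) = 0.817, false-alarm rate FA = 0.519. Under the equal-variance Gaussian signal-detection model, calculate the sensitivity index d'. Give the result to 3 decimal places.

z(H) = 0.9040
z(FA) = 0.0476
d' = z(H) − z(FA) = 0.9040 − 0.0476 = 0.8564

d' = 0.856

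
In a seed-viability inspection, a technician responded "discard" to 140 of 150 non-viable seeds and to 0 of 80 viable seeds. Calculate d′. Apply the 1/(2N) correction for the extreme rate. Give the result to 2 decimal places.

d′ = 4.00

The false-alarm rate is 0/80 = 0, so apply the 1/(2N) correction: FA → 1/(2·80) = 0.00625.
z(H) = z(0.93333) = 1.501
z(FA) = z(0.00625) = -2.498
d' = 1.501 − (-2.498) = 3.999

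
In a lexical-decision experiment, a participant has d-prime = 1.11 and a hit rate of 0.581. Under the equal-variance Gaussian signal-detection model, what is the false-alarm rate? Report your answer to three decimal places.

z(hit rate) = z(0.581) = 0.2045
z(FA) = z(H) − d' = 0.2045 − 1.11 = -0.9055
false-alarm rate = Φ(-0.9055) = 0.1826

false-alarm rate = 0.183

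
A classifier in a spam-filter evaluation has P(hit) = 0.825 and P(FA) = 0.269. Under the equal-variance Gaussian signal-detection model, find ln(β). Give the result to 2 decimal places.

ln β = -0.25

z(0.825) = 0.935, z(0.269) = -0.616
ln β = −½·[z(H)² − z(FA)²] = −0.5 × (0.874 − 0.379) = -0.2475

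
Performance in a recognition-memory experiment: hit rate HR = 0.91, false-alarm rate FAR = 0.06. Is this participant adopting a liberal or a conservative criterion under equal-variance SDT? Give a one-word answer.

z(H) = 1.341, z(FA) = -1.555
c = −½·(z(H) + z(FA)) = 0.107
c > 0 → conservative criterion (biased toward responding “no”).

conservative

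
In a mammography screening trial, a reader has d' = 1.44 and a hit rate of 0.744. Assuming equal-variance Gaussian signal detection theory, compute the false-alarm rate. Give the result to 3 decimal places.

z(hit rate) = z(0.744) = 0.6557
z(FA) = z(H) − d' = 0.6557 − 1.44 = -0.7843
false-alarm rate = Φ(-0.7843) = 0.2164

false-alarm rate = 0.216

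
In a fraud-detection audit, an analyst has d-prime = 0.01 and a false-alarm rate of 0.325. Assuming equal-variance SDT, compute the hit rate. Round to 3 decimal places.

hit rate = 0.329

z(false-alarm rate) = z(0.325) = -0.4538
z(H) = z(FA) + d' = -0.4538 + 0.01 = -0.4438
hit rate = Φ(-0.4438) = 0.3286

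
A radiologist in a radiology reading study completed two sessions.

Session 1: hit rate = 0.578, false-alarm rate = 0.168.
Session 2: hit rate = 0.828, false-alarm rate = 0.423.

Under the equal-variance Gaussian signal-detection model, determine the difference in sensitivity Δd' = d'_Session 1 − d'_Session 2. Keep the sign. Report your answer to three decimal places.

Session 1: z(0.578) = 0.1968, z(0.168) = -0.9621, d' = 1.1589
Session 2: z(0.828) = 0.9463, z(0.423) = -0.1942, d' = 1.1405
Δd' = d'_Session 1 − d'_Session 2 = 1.1589 − 1.1405 = 0.0184
Session 1 has the higher sensitivity.

Δd' = 0.018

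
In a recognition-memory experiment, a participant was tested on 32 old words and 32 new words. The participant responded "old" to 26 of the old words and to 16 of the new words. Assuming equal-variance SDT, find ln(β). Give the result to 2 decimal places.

H = 26/32 = 0.8125
FA = 16/32 = 0.5000
z(0.8125) = 0.887, z(0.5000) = 0.000
ln β = −½·[z(H)² − z(FA)²] = −0.5 × (0.787 − 0.000) = -0.3935

ln β = -0.39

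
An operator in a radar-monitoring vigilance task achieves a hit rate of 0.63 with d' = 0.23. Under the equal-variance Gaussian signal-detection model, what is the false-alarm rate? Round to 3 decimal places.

z(hit rate) = z(0.63) = 0.3319
z(FA) = z(H) − d' = 0.3319 − 0.23 = 0.1019
false-alarm rate = Φ(0.1019) = 0.5406

false-alarm rate = 0.541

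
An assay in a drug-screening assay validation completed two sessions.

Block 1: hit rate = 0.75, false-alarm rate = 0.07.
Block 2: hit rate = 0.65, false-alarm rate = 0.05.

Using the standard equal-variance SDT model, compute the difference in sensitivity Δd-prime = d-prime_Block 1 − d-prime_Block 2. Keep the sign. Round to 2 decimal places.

Δd-prime = 0.12

Block 1: z(0.75) = 0.674, z(0.07) = -1.476, d' = 2.150
Block 2: z(0.65) = 0.385, z(0.05) = -1.645, d' = 2.030
Δd' = d'_Block 1 − d'_Block 2 = 2.150 − 2.030 = 0.120
Block 1 has the higher sensitivity.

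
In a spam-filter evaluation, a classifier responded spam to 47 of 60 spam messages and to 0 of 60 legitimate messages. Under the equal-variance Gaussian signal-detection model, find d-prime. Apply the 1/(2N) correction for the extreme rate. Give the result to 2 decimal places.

d-prime = 3.18

The false-alarm rate is 0/60 = 0, so apply the 1/(2N) correction: FA → 1/(2·60) = 0.00833.
z(H) = z(0.78333) = 0.783
z(FA) = z(0.00833) = -2.394
d' = 0.783 − (-2.394) = 3.177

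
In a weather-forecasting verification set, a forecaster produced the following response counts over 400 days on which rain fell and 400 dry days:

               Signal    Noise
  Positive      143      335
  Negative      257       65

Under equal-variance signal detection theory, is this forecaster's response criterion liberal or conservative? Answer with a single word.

liberal

z(H) = -0.365, z(FA) = 0.984
c = −½·(z(H) + z(FA)) = -0.3095
c < 0 → liberal criterion (biased toward responding “yes”).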